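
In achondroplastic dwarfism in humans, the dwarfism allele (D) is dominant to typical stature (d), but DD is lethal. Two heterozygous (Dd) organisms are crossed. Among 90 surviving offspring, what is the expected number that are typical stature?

Cross: Dd × Dd
Punnett square offspring (before lethality): 1 DD, 2 Dd, 1 dd
The DD genotype is lethal (embryos die); surviving offspring: 2 Dd, 1 dd
typical stature: 1 out of 3 → fraction 1/3
Expected count = 1/3 × 90 = 30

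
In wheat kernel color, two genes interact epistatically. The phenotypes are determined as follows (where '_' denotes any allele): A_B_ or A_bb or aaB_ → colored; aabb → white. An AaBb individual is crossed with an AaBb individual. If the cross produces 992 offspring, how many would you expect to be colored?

Cross: AaBb × AaBb — consider each gene separately:
A gene: Aa × Aa → 1 AA, 2 Aa, 1 aa → 3 A_ : 1 aa (out of 4)
B gene: Bb × Bb → 1 BB, 2 Bb, 1 bb → 3 B_ : 1 bb (out of 4)
Genotype classes (out of 4 × 4 = 16): A_B_ = 3×3 = 9; A_bb = 3×1 = 3; aaB_ = 1×3 = 3; aabb = 1×1 = 1
Apply the phenotype rules: A_B_ (9) + A_bb (3) + aaB_ (3) → colored; aabb (1) → white
Phenotype counts (out of 16): 15 colored, 1 white
colored: 15 out of 16 → fraction 15/16
Expected count = 15/16 × 992 = 930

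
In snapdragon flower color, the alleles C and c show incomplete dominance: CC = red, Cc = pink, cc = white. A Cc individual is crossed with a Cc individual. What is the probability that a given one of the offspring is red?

Punnett square for Cc × Cc:
Offspring genotypes: 1 CC, 2 Cc, 1 cc
Phenotype counts: 1 red, 2 pink, 1 white
red: 1 out of 4
Probability: 1/4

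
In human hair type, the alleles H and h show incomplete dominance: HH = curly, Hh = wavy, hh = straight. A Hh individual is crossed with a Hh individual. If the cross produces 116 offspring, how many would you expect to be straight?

Punnett square for Hh × Hh:
Offspring genotypes: 1 HH, 2 Hh, 1 hh
Phenotype counts: 1 curly, 2 wavy, 1 straight
straight: 1 out of 4 → fraction 1/4
Expected count = 1/4 × 116 = 29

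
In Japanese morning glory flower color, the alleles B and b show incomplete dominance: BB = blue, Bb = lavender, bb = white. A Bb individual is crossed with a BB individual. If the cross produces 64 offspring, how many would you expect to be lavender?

Punnett square for Bb × BB:
Offspring genotypes: 2 BB, 2 Bb
Phenotype counts: 2 blue, 2 lavender
lavender: 2 out of 4 → fraction 1/2
Expected count = 1/2 × 64 = 32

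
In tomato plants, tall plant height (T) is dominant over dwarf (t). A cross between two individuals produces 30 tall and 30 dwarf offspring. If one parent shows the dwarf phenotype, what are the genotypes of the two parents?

Observed offspring: 30 tall, 30 dwarf
The observed ratio simplifies to 1:1. One parent shows dwarf, so its genotype must be tt. A 1:1 offspring split requires the other parent to be heterozygous (Tt).
Parent genotypes: tt × Tt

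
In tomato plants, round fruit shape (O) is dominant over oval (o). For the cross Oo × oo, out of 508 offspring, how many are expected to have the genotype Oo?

Punnett square for Oo × oo:
Offspring genotypes: 2 Oo, 2 oo
Total offspring: 4
Count with target: 2
Probability: 2/4 = 1/2
Expected count = 1/2 × 508 = 254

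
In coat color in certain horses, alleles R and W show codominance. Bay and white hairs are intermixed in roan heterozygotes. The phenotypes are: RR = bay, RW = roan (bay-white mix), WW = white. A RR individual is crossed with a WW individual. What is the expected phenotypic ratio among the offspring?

Punnett square for RR × WW:
Offspring genotypes: 4 RW
Phenotype counts: 4 roan (bay-white mix)
Ratio: all roan (bay-white mix)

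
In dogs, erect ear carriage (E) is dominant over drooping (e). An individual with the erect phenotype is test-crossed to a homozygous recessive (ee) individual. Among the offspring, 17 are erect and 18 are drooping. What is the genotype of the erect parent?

Test cross: ? × ee
Offspring: 17 erect, 18 drooping — approximately 1:1.
A 1:1 ratio in a test cross indicates the unknown parent is heterozygous (Ee).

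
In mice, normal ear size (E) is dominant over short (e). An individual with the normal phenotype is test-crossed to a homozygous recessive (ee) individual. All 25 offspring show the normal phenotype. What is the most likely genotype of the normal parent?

Test cross: ? × ee
All offspring are normal.
If the unknown parent were heterozygous (Ee), about half of 25 offspring would be short; none are. The unknown parent is most likely homozygous dominant (EE).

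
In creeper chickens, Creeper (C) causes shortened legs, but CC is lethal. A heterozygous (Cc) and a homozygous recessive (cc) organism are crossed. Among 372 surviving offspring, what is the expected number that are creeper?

Cross: Cc × cc
Punnett square offspring (before lethality): 2 Cc, 2 cc
No CC offspring are produced in this cross.
creeper: 2 out of 4 → fraction 1/2
Expected count = 1/2 × 372 = 186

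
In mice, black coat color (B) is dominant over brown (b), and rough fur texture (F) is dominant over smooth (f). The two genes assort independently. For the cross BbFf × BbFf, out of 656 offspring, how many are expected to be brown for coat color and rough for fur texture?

Dihybrid cross BbFf × BbFf — consider each gene separately:
coat color: Bb × Bb → 1 BB, 2 Bb, 1 bb → 3 B_ : 1 bb (out of 4)
fur texture: Ff × Ff → 1 FF, 2 Ff, 1 ff → 3 F_ : 1 ff (out of 4)
Looking for: brown (bb) and rough (F_)
P(brown) = 1/4, P(rough) = 3/4
P(both) = 1/4 × 3/4 = 3/16
Expected count = 3/16 × 656 = 123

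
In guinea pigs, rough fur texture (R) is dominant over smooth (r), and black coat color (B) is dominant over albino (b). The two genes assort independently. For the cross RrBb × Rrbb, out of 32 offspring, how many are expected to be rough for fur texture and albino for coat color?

Dihybrid cross RrBb × Rrbb — consider each gene separately:
fur texture: Rr × Rr → 1 RR, 2 Rr, 1 rr → 3 R_ : 1 rr (out of 4)
coat color: Bb × bb → 2 Bb, 2 bb → 2 B_ : 2 bb (out of 4)
Looking for: rough (R_) and albino (bb)
P(rough) = 3/4, P(albino) = 2/4
P(both) = 3/4 × 2/4 = 6/16 = 3/8
Expected count = 3/8 × 32 = 12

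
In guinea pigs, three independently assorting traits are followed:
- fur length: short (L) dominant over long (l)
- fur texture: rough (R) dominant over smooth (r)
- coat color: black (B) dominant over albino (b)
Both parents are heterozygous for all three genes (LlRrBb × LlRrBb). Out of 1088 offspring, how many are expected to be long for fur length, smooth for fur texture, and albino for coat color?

Trihybrid cross: LlRrBb × LlRrBb
Each trait segregates independently with a 3:1 phenotypic ratio, so each gene contributes 3/4 (dominant) or 1/4 (recessive).
Target: long (fur length), smooth (fur texture), albino (coat color)
Probability = product of independent per-trait probabilities
= 1/4 × 1/4 × 1/4 = 1/64
Expected count = 1/64 × 1088 = 17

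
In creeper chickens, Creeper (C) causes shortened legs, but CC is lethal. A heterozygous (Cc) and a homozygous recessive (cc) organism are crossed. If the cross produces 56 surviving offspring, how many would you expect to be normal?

Cross: Cc × cc
Punnett square offspring (before lethality): 2 Cc, 2 cc
No CC offspring are produced in this cross.
normal: 2 out of 4 → fraction 1/2
Expected count = 1/2 × 56 = 28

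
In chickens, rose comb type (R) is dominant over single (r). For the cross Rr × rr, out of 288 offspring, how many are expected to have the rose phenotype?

Punnett square for Rr × rr:
Offspring genotypes: 2 Rr, 2 rr
Total offspring: 4
Count with target: 2
Probability: 2/4 = 1/2
Expected count = 1/2 × 288 = 144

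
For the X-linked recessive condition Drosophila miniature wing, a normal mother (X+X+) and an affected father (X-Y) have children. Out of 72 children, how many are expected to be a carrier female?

Cross: X+X+ × X-Y
Offspring: 2 X+X-, 2 X+Y
Probability of a carrier female: 2/4 = 1/2
Expected count = 1/2 × 72 = 36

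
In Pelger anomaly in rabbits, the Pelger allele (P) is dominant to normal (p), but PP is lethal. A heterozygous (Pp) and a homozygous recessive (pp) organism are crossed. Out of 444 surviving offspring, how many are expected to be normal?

Cross: Pp × pp
Punnett square offspring (before lethality): 2 Pp, 2 pp
No PP offspring are produced in this cross.
normal: 2 out of 4 → fraction 1/2
Expected count = 1/2 × 444 = 222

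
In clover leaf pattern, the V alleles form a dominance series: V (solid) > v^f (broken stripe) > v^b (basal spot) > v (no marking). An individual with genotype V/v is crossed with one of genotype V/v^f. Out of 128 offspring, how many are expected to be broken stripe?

Cross: V/v × V/v^f
Allele dominance: V > v^f > v^b > v
Offspring genotypes: 1 V/V, 1 V/v^f, 1 V/v, 1 v^f/v
Phenotype counts: 3 solid, 1 broken stripe
broken stripe: 1 out of 4 → fraction 1/4
Expected count = 1/4 × 128 = 32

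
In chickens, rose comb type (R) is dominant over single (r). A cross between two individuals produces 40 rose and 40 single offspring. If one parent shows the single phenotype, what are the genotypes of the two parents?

Observed offspring: 40 rose, 40 single
The observed ratio simplifies to 1:1. One parent shows single, so its genotype must be rr. A 1:1 offspring split requires the other parent to be heterozygous (Rr).
Parent genotypes: rr × Rr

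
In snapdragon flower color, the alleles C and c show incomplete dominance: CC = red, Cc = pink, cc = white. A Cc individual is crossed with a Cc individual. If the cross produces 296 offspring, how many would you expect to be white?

Punnett square for Cc × Cc:
Offspring genotypes: 1 CC, 2 Cc, 1 cc
Phenotype counts: 1 red, 2 pink, 1 white
white: 1 out of 4 → fraction 1/4
Expected count = 1/4 × 296 = 74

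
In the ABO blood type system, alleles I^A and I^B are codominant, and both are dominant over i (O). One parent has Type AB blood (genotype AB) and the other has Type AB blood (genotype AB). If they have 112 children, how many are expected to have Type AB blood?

Cross: AB × AB
Possible offspring genotypes: 1 AA, 2 AB, 1 BB
Blood type counts: 1 Type A, 2 Type AB, 1 Type B
Probability of Type AB: 2/4 = 1/2
Expected count = 1/2 × 112 = 56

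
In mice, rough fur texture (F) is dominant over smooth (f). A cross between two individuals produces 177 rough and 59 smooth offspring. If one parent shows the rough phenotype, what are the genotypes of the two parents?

Observed offspring: 177 rough, 59 smooth
The observed ratio simplifies to 3:1. Smooth (ff) offspring appear, so each parent must contribute one f allele. The parent stated to show rough carries F, so it is Ff. The other parent is then either Ff or ff: Ff × ff would give a 1:1 split, whereas Ff × Ff gives 3:1 — matching the data. So both parents are heterozygous (Ff × Ff).
Parent genotypes: Ff × Ff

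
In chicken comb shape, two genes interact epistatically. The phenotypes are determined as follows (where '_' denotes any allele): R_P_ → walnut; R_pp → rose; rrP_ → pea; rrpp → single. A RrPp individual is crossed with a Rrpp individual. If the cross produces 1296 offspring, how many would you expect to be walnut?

Cross: RrPp × Rrpp — consider each gene separately:
R gene: Rr × Rr → 1 RR, 2 Rr, 1 rr → 3 R_ : 1 rr (out of 4)
P gene: Pp × pp → 2 Pp, 2 pp → 2 P_ : 2 pp (out of 4)
Genotype classes (out of 4 × 4 = 16): R_P_ = 3×2 = 6; R_pp = 3×2 = 6; rrP_ = 1×2 = 2; rrpp = 1×2 = 2
Apply the phenotype rules: R_P_ (6) → walnut; R_pp (6) → rose; rrP_ (2) → pea; rrpp (2) → single
Phenotype counts (out of 16): 6 walnut, 6 rose, 2 pea, 2 single
walnut: 6 out of 16 → fraction 3/8
Expected count = 3/8 × 1296 = 486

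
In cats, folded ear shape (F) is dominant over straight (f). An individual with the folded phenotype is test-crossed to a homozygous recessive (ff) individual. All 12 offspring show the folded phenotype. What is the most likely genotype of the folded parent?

Test cross: ? × ff
All offspring are folded.
If the unknown parent were heterozygous (Ff), about half of 12 offspring would be straight; none are. The unknown parent is most likely homozygous dominant (FF).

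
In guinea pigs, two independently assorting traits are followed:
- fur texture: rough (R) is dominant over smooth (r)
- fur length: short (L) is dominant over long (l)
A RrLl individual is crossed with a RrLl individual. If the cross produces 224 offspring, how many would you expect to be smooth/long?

Dihybrid cross RrLl × RrLl — consider each gene separately:
fur texture: Rr × Rr → 1 RR, 2 Rr, 1 rr → 3 R_ : 1 rr (out of 4)
fur length: Ll × Ll → 1 LL, 2 Ll, 1 ll → 3 L_ : 1 ll (out of 4)
Combine (counts out of 4 × 4 = 16): rough/short (R_L_) = 3×3 = 9; rough/long (R_ll) = 3×1 = 3; smooth/short (rrL_) = 1×3 = 3; smooth/long (rrll) = 1×1 = 1
Phenotype counts (out of 16): 9 rough/short, 3 rough/long, 3 smooth/short, 1 smooth/long
smooth/long: 1 out of 16 → fraction 1/16
Expected count = 1/16 × 224 = 14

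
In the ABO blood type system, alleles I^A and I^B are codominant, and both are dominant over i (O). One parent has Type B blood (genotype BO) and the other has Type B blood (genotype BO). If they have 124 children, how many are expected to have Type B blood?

Cross: BO × BO
Possible offspring genotypes: 1 BB, 2 BO, 1 OO
Blood type counts: 3 Type B, 1 Type O
Probability of Type B: 3/4
Expected count = 3/4 × 124 = 93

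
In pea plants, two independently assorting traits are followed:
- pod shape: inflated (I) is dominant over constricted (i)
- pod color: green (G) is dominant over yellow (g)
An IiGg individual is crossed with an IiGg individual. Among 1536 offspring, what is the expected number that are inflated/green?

Dihybrid cross IiGg × IiGg — consider each gene separately:
pod shape: Ii × Ii → 1 II, 2 Ii, 1 ii → 3 I_ : 1 ii (out of 4)
pod color: Gg × Gg → 1 GG, 2 Gg, 1 gg → 3 G_ : 1 gg (out of 4)
Combine (counts out of 4 × 4 = 16): inflated/green (I_G_) = 3×3 = 9; inflated/yellow (I_gg) = 3×1 = 3; constricted/green (iiG_) = 1×3 = 3; constricted/yellow (iigg) = 1×1 = 1
Phenotype counts (out of 16): 9 inflated/green, 3 inflated/yellow, 3 constricted/green, 1 constricted/yellow
inflated/green: 9 out of 16 → fraction 9/16
Expected count = 9/16 × 1536 = 864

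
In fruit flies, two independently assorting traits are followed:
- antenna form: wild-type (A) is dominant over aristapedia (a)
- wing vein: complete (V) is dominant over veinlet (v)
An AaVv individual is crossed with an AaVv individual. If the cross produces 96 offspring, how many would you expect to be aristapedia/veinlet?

Dihybrid cross AaVv × AaVv — consider each gene separately:
antenna form: Aa × Aa → 1 AA, 2 Aa, 1 aa → 3 A_ : 1 aa (out of 4)
wing vein: Vv × Vv → 1 VV, 2 Vv, 1 vv → 3 V_ : 1 vv (out of 4)
Combine (counts out of 4 × 4 = 16): wild-type/complete (A_V_) = 3×3 = 9; wild-type/veinlet (A_vv) = 3×1 = 3; aristapedia/complete (aaV_) = 1×3 = 3; aristapedia/veinlet (aavv) = 1×1 = 1
Phenotype counts (out of 16): 9 wild-type/complete, 3 wild-type/veinlet, 3 aristapedia/complete, 1 aristapedia/veinlet
aristapedia/veinlet: 1 out of 16 → fraction 1/16
Expected count = 1/16 × 96 = 6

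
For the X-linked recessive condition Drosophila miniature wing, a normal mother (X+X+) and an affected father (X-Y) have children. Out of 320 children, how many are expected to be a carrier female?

Cross: X+X+ × X-Y
Offspring: 2 X+X-, 2 X+Y
Probability of a carrier female: 2/4 = 1/2
Expected count = 1/2 × 320 = 160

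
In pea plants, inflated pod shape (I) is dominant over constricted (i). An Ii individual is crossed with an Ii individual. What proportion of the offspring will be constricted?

Punnett square for Ii × Ii:
Offspring genotypes: 1 II, 2 Ii, 1 ii
inflated: 3, constricted: 1
constricted: 1 out of 4
Probability: 1/4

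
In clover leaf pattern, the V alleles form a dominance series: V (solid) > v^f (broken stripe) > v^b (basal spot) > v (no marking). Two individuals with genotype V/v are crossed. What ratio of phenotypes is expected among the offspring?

Cross: V/v × V/v
Allele dominance: V > v^f > v^b > v
Offspring genotypes: 1 V/V, 2 V/v, 1 v/v
Phenotype counts: 3 solid, 1 unmarked
Ratio: 3 solid : 1 unmarked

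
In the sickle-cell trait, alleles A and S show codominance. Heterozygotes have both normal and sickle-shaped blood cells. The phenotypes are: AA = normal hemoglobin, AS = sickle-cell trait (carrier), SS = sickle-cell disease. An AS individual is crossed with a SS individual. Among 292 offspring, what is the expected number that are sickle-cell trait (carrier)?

Punnett square for AS × SS:
Offspring genotypes: 2 AS, 2 SS
Phenotype counts: 2 sickle-cell trait (carrier), 2 sickle-cell disease
sickle-cell trait (carrier): 2 out of 4 → fraction 1/2
Expected count = 1/2 × 292 = 146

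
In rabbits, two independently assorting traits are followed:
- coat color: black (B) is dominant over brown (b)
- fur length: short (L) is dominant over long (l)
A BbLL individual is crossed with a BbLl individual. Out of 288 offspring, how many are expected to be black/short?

Dihybrid cross BbLL × BbLl — consider each gene separately:
coat color: Bb × Bb → 1 BB, 2 Bb, 1 bb → 3 B_ : 1 bb (out of 4)
fur length: LL × Ll → 2 LL, 2 Ll → 4 L_ (out of 4)
Combine (counts out of 4 × 4 = 16): black/short (B_L_) = 3×4 = 12; brown/short (bbL_) = 1×4 = 4
Phenotype counts (out of 16): 12 black/short, 4 brown/short
black/short: 12 out of 16 → fraction 3/4
Expected count = 3/4 × 288 = 216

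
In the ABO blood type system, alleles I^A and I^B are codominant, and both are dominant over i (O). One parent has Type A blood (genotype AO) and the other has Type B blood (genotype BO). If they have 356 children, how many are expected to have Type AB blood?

Cross: AO × BO
Possible offspring genotypes: 1 AB, 1 AO, 1 BO, 1 OO
Blood type counts: 1 Type AB, 1 Type A, 1 Type B, 1 Type O
Probability of Type AB: 1/4
Expected count = 1/4 × 356 = 89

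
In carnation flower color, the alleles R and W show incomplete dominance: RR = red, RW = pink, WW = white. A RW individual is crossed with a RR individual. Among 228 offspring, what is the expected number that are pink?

Punnett square for RW × RR:
Offspring genotypes: 2 RR, 2 RW
Phenotype counts: 2 red, 2 pink
pink: 2 out of 4 → fraction 1/2
Expected count = 1/2 × 228 = 114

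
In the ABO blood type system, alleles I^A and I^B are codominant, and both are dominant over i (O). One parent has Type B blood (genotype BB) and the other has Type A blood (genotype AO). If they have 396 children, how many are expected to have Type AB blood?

Cross: BB × AO
Possible offspring genotypes: 2 AB, 2 BO
Blood type counts: 2 Type AB, 2 Type B
Probability of Type AB: 2/4 = 1/2
Expected count = 1/2 × 396 = 198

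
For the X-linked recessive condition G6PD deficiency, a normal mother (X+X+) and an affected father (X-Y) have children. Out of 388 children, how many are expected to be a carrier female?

Cross: X+X+ × X-Y
Offspring: 2 X+X-, 2 X+Y
Probability of a carrier female: 2/4 = 1/2
Expected count = 1/2 × 388 = 194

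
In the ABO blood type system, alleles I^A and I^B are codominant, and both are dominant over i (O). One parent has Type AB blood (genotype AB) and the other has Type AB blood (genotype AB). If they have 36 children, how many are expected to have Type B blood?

Cross: AB × AB
Possible offspring genotypes: 1 AA, 2 AB, 1 BB
Blood type counts: 1 Type A, 2 Type AB, 1 Type B
Probability of Type B: 1/4
Expected count = 1/4 × 36 = 9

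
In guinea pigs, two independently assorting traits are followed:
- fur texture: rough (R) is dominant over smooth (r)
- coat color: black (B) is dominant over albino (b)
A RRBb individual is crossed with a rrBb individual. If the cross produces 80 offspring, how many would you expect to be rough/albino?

Dihybrid cross RRBb × rrBb — consider each gene separately:
fur texture: RR × rr → 4 Rr → 4 R_ (out of 4)
coat color: Bb × Bb → 1 BB, 2 Bb, 1 bb → 3 B_ : 1 bb (out of 4)
Combine (counts out of 4 × 4 = 16): rough/black (R_B_) = 4×3 = 12; rough/albino (R_bb) = 4×1 = 4
Phenotype counts (out of 16): 12 rough/black, 4 rough/albino
rough/albino: 4 out of 16 → fraction 1/4
Expected count = 1/4 × 80 = 20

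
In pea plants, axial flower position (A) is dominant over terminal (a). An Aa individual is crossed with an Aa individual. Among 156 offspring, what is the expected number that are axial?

Punnett square for Aa × Aa:
Offspring genotypes: 1 AA, 2 Aa, 1 aa
axial: 3, terminal: 1
axial: 3 out of 4 → fraction 3/4
Expected count = 3/4 × 156 = 117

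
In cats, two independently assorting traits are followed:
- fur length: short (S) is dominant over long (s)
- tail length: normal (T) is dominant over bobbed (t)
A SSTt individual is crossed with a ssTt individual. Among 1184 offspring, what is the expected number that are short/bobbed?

Dihybrid cross SSTt × ssTt — consider each gene separately:
fur length: SS × ss → 4 Ss → 4 S_ (out of 4)
tail length: Tt × Tt → 1 TT, 2 Tt, 1 tt → 3 T_ : 1 tt (out of 4)
Combine (counts out of 4 × 4 = 16): short/normal (S_T_) = 4×3 = 12; short/bobbed (S_tt) = 4×1 = 4
Phenotype counts (out of 16): 12 short/normal, 4 short/bobbed
short/bobbed: 4 out of 16 → fraction 1/4
Expected count = 1/4 × 1184 = 296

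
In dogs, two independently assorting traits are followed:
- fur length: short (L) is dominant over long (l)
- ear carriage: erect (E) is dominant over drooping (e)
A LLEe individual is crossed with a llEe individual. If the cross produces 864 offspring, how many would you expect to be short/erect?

Dihybrid cross LLEe × llEe — consider each gene separately:
fur length: LL × ll → 4 Ll → 4 L_ (out of 4)
ear carriage: Ee × Ee → 1 EE, 2 Ee, 1 ee → 3 E_ : 1 ee (out of 4)
Combine (counts out of 4 × 4 = 16): short/erect (L_E_) = 4×3 = 12; short/drooping (L_ee) = 4×1 = 4
Phenotype counts (out of 16): 12 short/erect, 4 short/drooping
short/erect: 12 out of 16 → fraction 3/4
Expected count = 3/4 × 864 = 648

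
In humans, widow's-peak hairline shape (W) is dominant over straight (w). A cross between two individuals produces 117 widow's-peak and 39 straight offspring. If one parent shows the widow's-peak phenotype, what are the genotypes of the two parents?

Observed offspring: 117 widow's-peak, 39 straight
The observed ratio simplifies to 3:1. Straight (ww) offspring appear, so each parent must contribute one w allele. The parent stated to show widow's-peak carries W, so it is Ww. The other parent is then either Ww or ww: Ww × ww would give a 1:1 split, whereas Ww × Ww gives 3:1 — matching the data. So both parents are heterozygous (Ww × Ww).
Parent genotypes: Ww × Ww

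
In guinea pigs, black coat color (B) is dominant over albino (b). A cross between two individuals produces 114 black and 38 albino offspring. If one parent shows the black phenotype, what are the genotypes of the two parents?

Observed offspring: 114 black, 38 albino
The observed ratio simplifies to 3:1. Albino (bb) offspring appear, so each parent must contribute one b allele. The parent stated to show black carries B, so it is Bb. The other parent is then either Bb or bb: Bb × bb would give a 1:1 split, whereas Bb × Bb gives 3:1 — matching the data. So both parents are heterozygous (Bb × Bb).
Parent genotypes: Bb × Bb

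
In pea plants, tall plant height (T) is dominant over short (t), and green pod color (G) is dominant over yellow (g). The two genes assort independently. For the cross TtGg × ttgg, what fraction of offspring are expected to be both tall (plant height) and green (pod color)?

Dihybrid cross TtGg × ttgg — consider each gene separately:
plant height: Tt × tt → 2 Tt, 2 tt → 2 T_ : 2 tt (out of 4)
pod color: Gg × gg → 2 Gg, 2 gg → 2 G_ : 2 gg (out of 4)
Looking for: tall (T_) and green (G_)
P(tall) = 2/4, P(green) = 2/4
P(both) = 2/4 × 2/4 = 4/16 = 1/4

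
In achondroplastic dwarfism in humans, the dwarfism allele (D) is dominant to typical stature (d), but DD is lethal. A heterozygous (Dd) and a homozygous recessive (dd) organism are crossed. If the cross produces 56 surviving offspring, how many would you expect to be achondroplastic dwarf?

Cross: Dd × dd
Punnett square offspring (before lethality): 2 Dd, 2 dd
No DD offspring are produced in this cross.
achondroplastic dwarf: 2 out of 4 → fraction 1/2
Expected count = 1/2 × 56 = 28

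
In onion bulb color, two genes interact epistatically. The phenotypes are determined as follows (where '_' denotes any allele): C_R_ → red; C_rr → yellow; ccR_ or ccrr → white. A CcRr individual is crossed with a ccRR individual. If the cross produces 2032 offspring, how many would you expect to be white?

Cross: CcRr × ccRR — consider each gene separately:
C gene: Cc × cc → 2 Cc, 2 cc → 2 C_ : 2 cc (out of 4)
R gene: Rr × RR → 2 RR, 2 Rr → 4 R_ (out of 4)
Genotype classes (out of 4 × 4 = 16): C_R_ = 2×4 = 8; ccR_ = 2×4 = 8
Apply the phenotype rules: C_R_ (8) → red; ccR_ (8) → white
Phenotype counts (out of 16): 8 red, 8 white
white: 8 out of 16 → fraction 1/2
Expected count = 1/2 × 2032 = 1016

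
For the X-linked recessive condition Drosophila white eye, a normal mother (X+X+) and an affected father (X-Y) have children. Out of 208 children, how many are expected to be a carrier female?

Cross: X+X+ × X-Y
Offspring: 2 X+X-, 2 X+Y
Probability of a carrier female: 2/4 = 1/2
Expected count = 1/2 × 208 = 104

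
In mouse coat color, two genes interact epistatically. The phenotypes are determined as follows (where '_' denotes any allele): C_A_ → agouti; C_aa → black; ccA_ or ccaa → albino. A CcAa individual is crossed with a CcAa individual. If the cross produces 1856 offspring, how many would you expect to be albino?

Cross: CcAa × CcAa — consider each gene separately:
C gene: Cc × Cc → 1 CC, 2 Cc, 1 cc → 3 C_ : 1 cc (out of 4)
A gene: Aa × Aa → 1 AA, 2 Aa, 1 aa → 3 A_ : 1 aa (out of 4)
Genotype classes (out of 4 × 4 = 16): C_A_ = 3×3 = 9; C_aa = 3×1 = 3; ccA_ = 1×3 = 3; ccaa = 1×1 = 1
Apply the phenotype rules: C_A_ (9) → agouti; C_aa (3) → black; ccA_ (3) + ccaa (1) → albino
Phenotype counts (out of 16): 9 agouti, 3 black, 4 albino
albino: 4 out of 16 → fraction 1/4
Expected count = 1/4 × 1856 = 464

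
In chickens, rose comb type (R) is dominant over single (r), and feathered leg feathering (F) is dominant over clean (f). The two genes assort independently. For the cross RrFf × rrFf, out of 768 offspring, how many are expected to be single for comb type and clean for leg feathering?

Dihybrid cross RrFf × rrFf — consider each gene separately:
comb type: Rr × rr → 2 Rr, 2 rr → 2 R_ : 2 rr (out of 4)
leg feathering: Ff × Ff → 1 FF, 2 Ff, 1 ff → 3 F_ : 1 ff (out of 4)
Looking for: single (rr) and clean (ff)
P(single) = 2/4, P(clean) = 1/4
P(both) = 2/4 × 1/4 = 2/16 = 1/8
Expected count = 1/8 × 768 = 96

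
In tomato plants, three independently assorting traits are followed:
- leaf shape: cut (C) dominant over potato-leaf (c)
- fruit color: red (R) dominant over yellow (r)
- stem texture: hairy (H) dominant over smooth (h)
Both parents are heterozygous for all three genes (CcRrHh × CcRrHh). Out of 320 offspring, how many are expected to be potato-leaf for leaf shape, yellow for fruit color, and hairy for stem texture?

Trihybrid cross: CcRrHh × CcRrHh
Each trait segregates independently with a 3:1 phenotypic ratio, so each gene contributes 3/4 (dominant) or 1/4 (recessive).
Target: potato-leaf (leaf shape), yellow (fruit color), hairy (stem texture)
Probability = product of independent per-trait probabilities
= 1/4 × 1/4 × 3/4 = 3/64
Expected count = 3/64 × 320 = 15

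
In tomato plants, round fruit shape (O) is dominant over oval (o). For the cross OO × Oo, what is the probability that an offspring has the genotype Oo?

Punnett square for OO × Oo:
Offspring genotypes: 2 OO, 2 Oo
Total offspring: 4
Count with target: 2
Probability: 2/4 = 1/2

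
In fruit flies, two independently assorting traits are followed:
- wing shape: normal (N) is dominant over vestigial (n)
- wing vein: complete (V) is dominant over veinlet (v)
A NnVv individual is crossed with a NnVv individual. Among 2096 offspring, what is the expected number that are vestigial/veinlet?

Dihybrid cross NnVv × NnVv — consider each gene separately:
wing shape: Nn × Nn → 1 NN, 2 Nn, 1 nn → 3 N_ : 1 nn (out of 4)
wing vein: Vv × Vv → 1 VV, 2 Vv, 1 vv → 3 V_ : 1 vv (out of 4)
Combine (counts out of 4 × 4 = 16): normal/complete (N_V_) = 3×3 = 9; normal/veinlet (N_vv) = 3×1 = 3; vestigial/complete (nnV_) = 1×3 = 3; vestigial/veinlet (nnvv) = 1×1 = 1
Phenotype counts (out of 16): 9 normal/complete, 3 normal/veinlet, 3 vestigial/complete, 1 vestigial/veinlet
vestigial/veinlet: 1 out of 16 → fraction 1/16
Expected count = 1/16 × 2096 = 131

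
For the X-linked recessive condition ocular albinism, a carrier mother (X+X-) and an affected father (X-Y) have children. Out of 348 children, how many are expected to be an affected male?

Cross: X+X- × X-Y
Offspring: 1 X+X-, 1 X+Y, 1 X-X-, 1 X-Y
Probability of an affected male: 1/4
Expected count = 1/4 × 348 = 87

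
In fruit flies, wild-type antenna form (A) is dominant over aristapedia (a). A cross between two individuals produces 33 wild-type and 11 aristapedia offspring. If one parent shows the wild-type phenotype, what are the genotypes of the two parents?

Observed offspring: 33 wild-type, 11 aristapedia
The observed ratio simplifies to 3:1. Aristapedia (aa) offspring appear, so each parent must contribute one a allele. The parent stated to show wild-type carries A, so it is Aa. The other parent is then either Aa or aa: Aa × aa would give a 1:1 split, whereas Aa × Aa gives 3:1 — matching the data. So both parents are heterozygous (Aa × Aa).
Parent genotypes: Aa × Aa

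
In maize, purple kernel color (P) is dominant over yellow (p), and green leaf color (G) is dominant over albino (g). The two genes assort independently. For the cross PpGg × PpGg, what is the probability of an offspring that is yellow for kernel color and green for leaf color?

Dihybrid cross PpGg × PpGg — consider each gene separately:
kernel color: Pp × Pp → 1 PP, 2 Pp, 1 pp → 3 P_ : 1 pp (out of 4)
leaf color: Gg × Gg → 1 GG, 2 Gg, 1 gg → 3 G_ : 1 gg (out of 4)
Looking for: yellow (pp) and green (G_)
P(yellow) = 1/4, P(green) = 3/4
P(both) = 1/4 × 3/4 = 3/16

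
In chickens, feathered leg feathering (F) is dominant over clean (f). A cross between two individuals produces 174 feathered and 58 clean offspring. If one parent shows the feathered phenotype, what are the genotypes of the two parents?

Observed offspring: 174 feathered, 58 clean
The observed ratio simplifies to 3:1. Clean (ff) offspring appear, so each parent must contribute one f allele. The parent stated to show feathered carries F, so it is Ff. The other parent is then either Ff or ff: Ff × ff would give a 1:1 split, whereas Ff × Ff gives 3:1 — matching the data. So both parents are heterozygous (Ff × Ff).
Parent genotypes: Ff × Ff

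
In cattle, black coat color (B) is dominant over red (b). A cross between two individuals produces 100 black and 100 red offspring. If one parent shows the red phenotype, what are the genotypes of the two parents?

Observed offspring: 100 black, 100 red
The observed ratio simplifies to 1:1. One parent shows red, so its genotype must be bb. A 1:1 offspring split requires the other parent to be heterozygous (Bb).
Parent genotypes: bb × Bb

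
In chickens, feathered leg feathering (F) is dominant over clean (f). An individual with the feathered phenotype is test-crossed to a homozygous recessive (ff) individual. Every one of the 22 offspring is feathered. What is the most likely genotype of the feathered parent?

Test cross: ? × ff
All offspring are feathered.
If the unknown parent were heterozygous (Ff), about half of 22 offspring would be clean; none are. The unknown parent is most likely homozygous dominant (FF).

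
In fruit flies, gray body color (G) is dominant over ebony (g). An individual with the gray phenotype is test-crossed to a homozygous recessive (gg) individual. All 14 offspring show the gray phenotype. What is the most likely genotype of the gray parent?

Test cross: ? × gg
All offspring are gray.
If the unknown parent were heterozygous (Gg), about half of 14 offspring would be ebony; none are. The unknown parent is most likely homozygous dominant (GG).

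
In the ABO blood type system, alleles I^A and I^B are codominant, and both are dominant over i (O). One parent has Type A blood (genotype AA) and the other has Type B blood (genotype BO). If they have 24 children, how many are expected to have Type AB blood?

Cross: AA × BO
Possible offspring genotypes: 2 AB, 2 AO
Blood type counts: 2 Type AB, 2 Type A
Probability of Type AB: 2/4 = 1/2
Expected count = 1/2 × 24 = 12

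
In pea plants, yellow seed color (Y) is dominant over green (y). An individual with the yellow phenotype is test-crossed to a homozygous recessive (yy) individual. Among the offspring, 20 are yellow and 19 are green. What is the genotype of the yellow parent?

Test cross: ? × yy
Offspring: 20 yellow, 19 green — approximately 1:1.
A 1:1 ratio in a test cross indicates the unknown parent is heterozygous (Yy).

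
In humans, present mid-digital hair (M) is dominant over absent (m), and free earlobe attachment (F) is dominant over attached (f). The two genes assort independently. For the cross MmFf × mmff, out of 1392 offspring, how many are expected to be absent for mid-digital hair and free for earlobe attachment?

Dihybrid cross MmFf × mmff — consider each gene separately:
mid-digital hair: Mm × mm → 2 Mm, 2 mm → 2 M_ : 2 mm (out of 4)
earlobe attachment: Ff × ff → 2 Ff, 2 ff → 2 F_ : 2 ff (out of 4)
Looking for: absent (mm) and free (F_)
P(absent) = 2/4, P(free) = 2/4
P(both) = 2/4 × 2/4 = 4/16 = 1/4
Expected count = 1/4 × 1392 = 348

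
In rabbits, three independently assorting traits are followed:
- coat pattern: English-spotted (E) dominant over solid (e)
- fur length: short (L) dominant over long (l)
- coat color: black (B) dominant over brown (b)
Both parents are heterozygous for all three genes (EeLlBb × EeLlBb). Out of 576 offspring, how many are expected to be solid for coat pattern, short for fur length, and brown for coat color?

Trihybrid cross: EeLlBb × EeLlBb
Each trait segregates independently with a 3:1 phenotypic ratio, so each gene contributes 3/4 (dominant) or 1/4 (recessive).
Target: solid (coat pattern), short (fur length), brown (coat color)
Probability = product of independent per-trait probabilities
= 1/4 × 3/4 × 1/4 = 3/64
Expected count = 3/64 × 576 = 27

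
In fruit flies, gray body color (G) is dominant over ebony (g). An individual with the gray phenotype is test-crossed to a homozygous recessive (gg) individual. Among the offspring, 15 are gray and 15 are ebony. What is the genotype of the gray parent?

Test cross: ? × gg
Offspring: 15 gray, 15 ebony — approximately 1:1.
A 1:1 ratio in a test cross indicates the unknown parent is heterozygous (Gg).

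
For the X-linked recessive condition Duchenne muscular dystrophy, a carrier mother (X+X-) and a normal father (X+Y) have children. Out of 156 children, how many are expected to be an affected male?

Cross: X+X- × X+Y
Offspring: 1 X+X+, 1 X+Y, 1 X+X-, 1 X-Y
Probability of an affected male: 1/4
Expected count = 1/4 × 156 = 39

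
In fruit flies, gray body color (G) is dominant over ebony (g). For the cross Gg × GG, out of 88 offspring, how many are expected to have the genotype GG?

Punnett square for Gg × GG:
Offspring genotypes: 2 GG, 2 Gg
Total offspring: 4
Count with target: 2
Probability: 2/4 = 1/2
Expected count = 1/2 × 88 = 44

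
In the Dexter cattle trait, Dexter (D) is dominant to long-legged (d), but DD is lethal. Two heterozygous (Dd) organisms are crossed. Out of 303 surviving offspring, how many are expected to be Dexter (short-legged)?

Cross: Dd × Dd
Punnett square offspring (before lethality): 1 DD, 2 Dd, 1 dd
The DD genotype is lethal (embryos die); surviving offspring: 2 Dd, 1 dd
Dexter (short-legged): 2 out of 3 → fraction 2/3
Expected count = 2/3 × 303 = 202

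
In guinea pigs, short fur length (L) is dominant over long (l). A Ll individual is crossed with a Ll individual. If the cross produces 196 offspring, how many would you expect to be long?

Punnett square for Ll × Ll:
Offspring genotypes: 1 LL, 2 Ll, 1 ll
short: 3, long: 1
long: 1 out of 4 → fraction 1/4
Expected count = 1/4 × 196 = 49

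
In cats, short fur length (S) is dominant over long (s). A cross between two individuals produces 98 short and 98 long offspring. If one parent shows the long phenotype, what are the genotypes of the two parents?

Observed offspring: 98 short, 98 long
The observed ratio simplifies to 1:1. One parent shows long, so its genotype must be ss. A 1:1 offspring split requires the other parent to be heterozygous (Ss).
Parent genotypes: ss × Ss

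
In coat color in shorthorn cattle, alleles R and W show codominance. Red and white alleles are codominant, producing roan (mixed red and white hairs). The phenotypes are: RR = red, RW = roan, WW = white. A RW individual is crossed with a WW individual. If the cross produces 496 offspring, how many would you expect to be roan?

Punnett square for RW × WW:
Offspring genotypes: 2 RW, 2 WW
Phenotype counts: 2 roan, 2 white
roan: 2 out of 4 → fraction 1/2
Expected count = 1/2 × 496 = 248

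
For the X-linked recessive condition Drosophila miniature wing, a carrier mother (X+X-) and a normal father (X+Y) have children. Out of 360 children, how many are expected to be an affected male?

Cross: X+X- × X+Y
Offspring: 1 X+X+, 1 X+Y, 1 X+X-, 1 X-Y
Probability of an affected male: 1/4
Expected count = 1/4 × 360 = 90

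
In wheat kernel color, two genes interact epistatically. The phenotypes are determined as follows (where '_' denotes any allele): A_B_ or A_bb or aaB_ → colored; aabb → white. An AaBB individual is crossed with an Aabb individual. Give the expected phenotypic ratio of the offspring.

Cross: AaBB × Aabb — consider each gene separately:
A gene: Aa × Aa → 1 AA, 2 Aa, 1 aa → 3 A_ : 1 aa (out of 4)
B gene: BB × bb → 4 Bb → 4 B_ (out of 4)
Genotype classes (out of 4 × 4 = 16): A_B_ = 3×4 = 12; aaB_ = 1×4 = 4
Apply the phenotype rules: A_B_ (12) + aaB_ (4) → colored
Phenotype counts (out of 16): 16 colored
Ratio: all colored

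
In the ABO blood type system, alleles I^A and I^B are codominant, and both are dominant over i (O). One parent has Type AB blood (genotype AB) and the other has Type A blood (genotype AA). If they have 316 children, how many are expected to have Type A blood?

Cross: AB × AA
Possible offspring genotypes: 2 AA, 2 AB
Blood type counts: 2 Type A, 2 Type AB
Probability of Type A: 2/4 = 1/2
Expected count = 1/2 × 316 = 158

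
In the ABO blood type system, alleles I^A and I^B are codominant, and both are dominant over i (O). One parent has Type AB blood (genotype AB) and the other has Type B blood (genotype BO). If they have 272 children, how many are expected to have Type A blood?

Cross: AB × BO
Possible offspring genotypes: 1 AB, 1 AO, 1 BB, 1 BO
Blood type counts: 1 Type AB, 1 Type A, 2 Type B
Probability of Type A: 1/4
Expected count = 1/4 × 272 = 68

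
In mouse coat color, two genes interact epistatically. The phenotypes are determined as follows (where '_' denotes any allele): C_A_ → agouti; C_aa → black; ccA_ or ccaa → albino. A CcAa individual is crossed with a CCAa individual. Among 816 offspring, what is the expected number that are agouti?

Cross: CcAa × CCAa — consider each gene separately:
C gene: Cc × CC → 2 CC, 2 Cc → 4 C_ (out of 4)
A gene: Aa × Aa → 1 AA, 2 Aa, 1 aa → 3 A_ : 1 aa (out of 4)
Genotype classes (out of 4 × 4 = 16): C_A_ = 4×3 = 12; C_aa = 4×1 = 4
Apply the phenotype rules: C_A_ (12) → agouti; C_aa (4) → black
Phenotype counts (out of 16): 12 agouti, 4 black
agouti: 12 out of 16 → fraction 3/4
Expected count = 3/4 × 816 = 612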